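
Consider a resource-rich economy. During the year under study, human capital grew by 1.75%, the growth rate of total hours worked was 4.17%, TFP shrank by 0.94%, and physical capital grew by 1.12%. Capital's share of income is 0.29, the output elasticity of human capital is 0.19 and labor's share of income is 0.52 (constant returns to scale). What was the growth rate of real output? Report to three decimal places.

Real output grew 1.886%.

Labor's share = 1 − 0.29 − 0.19 = 0.52.
Physical capital: 0.29 × 1.12 = 0.3248 pp.
Human capital: 0.19 × 1.75 = 0.3325 pp.
Total hours worked: 0.52 × 4.17 = 2.1684 pp.
Output growth = -0.94 + 2.8257 = 1.8857%.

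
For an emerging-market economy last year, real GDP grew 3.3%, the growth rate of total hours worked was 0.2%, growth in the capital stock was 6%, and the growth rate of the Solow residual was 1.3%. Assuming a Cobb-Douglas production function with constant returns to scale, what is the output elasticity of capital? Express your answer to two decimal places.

The output elasticity of capital is 0.31.

gY = gA + α·gK + (1−α)·gL, so gY − gA − gL = α(gK − gL).
3.3 − 1.3 − 0.2 = α × (6 − 0.2).
1.8 = 5.8 α, so α = 0.3103.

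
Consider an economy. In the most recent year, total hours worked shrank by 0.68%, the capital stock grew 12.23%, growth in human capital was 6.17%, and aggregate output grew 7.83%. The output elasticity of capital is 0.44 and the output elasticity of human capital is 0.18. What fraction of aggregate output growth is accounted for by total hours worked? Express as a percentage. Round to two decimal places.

Total hours worked accounted for -3.30% of growth.

Labor's share = 1 − 0.44 − 0.18 = 0.38.
Total hours worked contributed 0.38 × (-0.68) = -0.2584 pp.
Share of growth = -0.2584 / 7.83 × 100 = -3.3001%.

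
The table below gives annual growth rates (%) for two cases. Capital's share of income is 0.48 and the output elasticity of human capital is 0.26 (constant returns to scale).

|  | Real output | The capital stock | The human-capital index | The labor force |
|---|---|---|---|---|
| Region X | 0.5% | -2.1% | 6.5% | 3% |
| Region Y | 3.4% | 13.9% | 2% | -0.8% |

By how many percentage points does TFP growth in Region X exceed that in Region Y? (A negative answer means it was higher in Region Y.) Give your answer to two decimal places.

Labor's share = 1 − 0.48 − 0.26 = 0.26.
Region X: TFP = 0.5 + 1.008 − 1.69 − 0.78 = -0.962%.
Region Y: TFP = 3.4 − 6.672 − 0.52 + 0.208 = -3.584%.
Difference = -0.962 − (-3.584) = 2.622 pp.

2.62 percentage points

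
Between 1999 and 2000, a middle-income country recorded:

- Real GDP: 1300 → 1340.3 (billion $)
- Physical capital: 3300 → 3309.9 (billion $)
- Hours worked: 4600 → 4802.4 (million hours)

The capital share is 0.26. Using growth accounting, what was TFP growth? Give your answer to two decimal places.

Real GDP growth = (1340.3 − 1300) / 1300 = 3.1%.
Physical capital growth = (3309.9 − 3300) / 3300 = 0.3%.
Hours worked growth = (4802.4 − 4600) / 4600 = 4.4%.
Labor's share = 1 − 0.26 = 0.74.
Physical capital: 0.26 × 0.3 = 0.078 pp.
Hours worked: 0.74 × 4.4 = 3.256 pp.
TFP growth = 3.1 − 3.334 = -0.234%.

-0.23%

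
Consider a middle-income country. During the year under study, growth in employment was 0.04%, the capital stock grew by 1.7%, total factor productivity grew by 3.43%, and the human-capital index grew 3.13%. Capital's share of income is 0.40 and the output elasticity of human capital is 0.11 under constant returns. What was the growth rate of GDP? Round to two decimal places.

Labor's share = 1 − 0.4 − 0.11 = 0.49.
The capital stock: 0.4 × 1.7 = 0.68 pp.
The human-capital index: 0.11 × 3.13 = 0.3443 pp.
Employment: 0.49 × 0.04 = 0.0196 pp.
Output growth = 3.43 + 1.0439 = 4.4739%.

GDP growth was 4.47%.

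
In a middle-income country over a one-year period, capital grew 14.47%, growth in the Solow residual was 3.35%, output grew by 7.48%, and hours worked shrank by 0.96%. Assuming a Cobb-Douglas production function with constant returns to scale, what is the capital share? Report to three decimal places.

0.330

gY = gA + α·gK + (1−α)·gL, so gY − gA − gL = α(gK − gL).
7.48 − 3.35 + 0.96 = α × (14.47 − (-0.96)).
5.09 = 15.43 α, so α = 0.32988.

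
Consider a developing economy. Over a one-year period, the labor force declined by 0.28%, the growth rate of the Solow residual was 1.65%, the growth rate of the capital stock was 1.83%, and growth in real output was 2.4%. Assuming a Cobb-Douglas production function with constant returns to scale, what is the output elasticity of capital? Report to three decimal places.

0.488

gY = gA + α·gK + (1−α)·gL, so gY − gA − gL = α(gK − gL).
2.4 − 1.65 + 0.28 = α × (1.83 − (-0.28)).
1.03 = 2.11 α, so α = 0.48815.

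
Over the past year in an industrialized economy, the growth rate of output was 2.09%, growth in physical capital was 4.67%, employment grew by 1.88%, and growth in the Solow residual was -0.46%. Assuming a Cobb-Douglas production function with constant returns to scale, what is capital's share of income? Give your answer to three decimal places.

gY = gA + α·gK + (1−α)·gL, so gY − gA − gL = α(gK − gL).
2.09 + 0.46 − 1.88 = α × (4.67 − 1.88).
0.67 = 2.79 α, so α = 0.24014.

Capital's share of income is 0.240.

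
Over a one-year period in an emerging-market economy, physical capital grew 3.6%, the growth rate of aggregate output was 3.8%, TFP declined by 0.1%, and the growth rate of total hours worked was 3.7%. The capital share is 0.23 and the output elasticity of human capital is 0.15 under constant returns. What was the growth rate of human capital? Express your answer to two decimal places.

Labor's share = 1 − 0.23 − 0.15 = 0.62.
gY = gA + 0.23×3.6 + 0.62×3.7 + 0.15×g.
0.15×g = 3.8 + 0.1 − 3.122 = 0.778.
g = 0.778 / 0.15 = 5.1867%.

Human capital grew 5.19%.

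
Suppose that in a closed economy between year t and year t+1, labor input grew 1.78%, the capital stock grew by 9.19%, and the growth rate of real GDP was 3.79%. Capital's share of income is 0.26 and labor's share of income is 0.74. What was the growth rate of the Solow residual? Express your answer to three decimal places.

0.083%

Labor's share = 1 − 0.26 = 0.74.
The capital stock: 0.26 × 9.19 = 2.3894 pp.
Labor input: 0.74 × 1.78 = 1.3172 pp.
TFP growth = 3.79 − 3.7066 = 0.0834%.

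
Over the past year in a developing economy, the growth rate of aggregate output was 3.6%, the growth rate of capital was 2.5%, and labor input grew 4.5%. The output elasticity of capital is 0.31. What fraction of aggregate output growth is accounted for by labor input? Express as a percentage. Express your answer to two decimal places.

Labor input accounted for 86.25% of growth.

Labor's share = 1 − 0.31 = 0.69.
Labor input contributed 0.69 × 4.5 = 3.105 pp.
Share of growth = 3.105 / 3.6 × 100 = 86.25%.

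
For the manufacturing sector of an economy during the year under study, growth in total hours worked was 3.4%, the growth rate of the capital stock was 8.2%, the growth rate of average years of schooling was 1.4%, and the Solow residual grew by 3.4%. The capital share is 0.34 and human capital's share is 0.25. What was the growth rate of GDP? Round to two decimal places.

7.93%

Labor's share = 1 − 0.34 − 0.25 = 0.41.
The capital stock: 0.34 × 8.2 = 2.788 pp.
Average years of schooling: 0.25 × 1.4 = 0.35 pp.
Total hours worked: 0.41 × 3.4 = 1.394 pp.
Output growth = 3.4 + 4.532 = 7.932%.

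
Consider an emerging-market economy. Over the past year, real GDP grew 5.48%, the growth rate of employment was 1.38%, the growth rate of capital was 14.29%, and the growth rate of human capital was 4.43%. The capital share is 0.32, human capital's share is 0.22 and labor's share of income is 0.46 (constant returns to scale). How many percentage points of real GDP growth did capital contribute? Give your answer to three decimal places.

Contribution = share × growth = 0.32 × 14.29 = 4.5728 pp.

4.573 pp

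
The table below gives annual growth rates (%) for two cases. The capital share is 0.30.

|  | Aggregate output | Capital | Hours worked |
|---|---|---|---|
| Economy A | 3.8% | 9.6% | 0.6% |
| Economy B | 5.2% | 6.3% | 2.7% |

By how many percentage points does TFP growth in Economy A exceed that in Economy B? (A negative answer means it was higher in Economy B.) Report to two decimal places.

-0.92 percentage points

Labor's share = 1 − 0.3 = 0.7.
Economy A: TFP = 3.8 − 2.88 − 0.42 = 0.5%.
Economy B: TFP = 5.2 − 1.89 − 1.89 = 1.42%.
Difference = 0.5 − (1.42) = -0.92 pp.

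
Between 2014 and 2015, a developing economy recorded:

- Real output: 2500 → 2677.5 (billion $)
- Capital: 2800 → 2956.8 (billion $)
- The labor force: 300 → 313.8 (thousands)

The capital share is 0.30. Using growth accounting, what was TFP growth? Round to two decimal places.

TFP growth was 2.20%.

Real output growth = (2677.5 − 2500) / 2500 = 7.1%.
Capital growth = (2956.8 − 2800) / 2800 = 5.6%.
The labor force growth = (313.8 − 300) / 300 = 4.6%.
Labor's share = 1 − 0.3 = 0.7.
Capital: 0.3 × 5.6 = 1.68 pp.
The labor force: 0.7 × 4.6 = 3.22 pp.
TFP growth = 7.1 − 4.9 = 2.2%.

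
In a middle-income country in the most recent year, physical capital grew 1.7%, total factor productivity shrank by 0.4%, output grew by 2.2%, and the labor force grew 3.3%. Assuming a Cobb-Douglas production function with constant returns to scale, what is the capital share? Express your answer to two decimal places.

gY = gA + α·gK + (1−α)·gL, so gY − gA − gL = α(gK − gL).
2.2 + 0.4 − 3.3 = α × (1.7 − 3.3).
-0.7 = -1.6 α, so α = 0.4375.

0.44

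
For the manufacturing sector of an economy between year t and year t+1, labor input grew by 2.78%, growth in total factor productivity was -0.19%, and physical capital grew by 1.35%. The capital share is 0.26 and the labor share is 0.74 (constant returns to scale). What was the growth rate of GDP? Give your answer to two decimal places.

2.22%

Labor's share = 1 − 0.26 = 0.74.
Physical capital: 0.26 × 1.35 = 0.351 pp.
Labor input: 0.74 × 2.78 = 2.0572 pp.
Output growth = -0.19 + 2.4082 = 2.2182%.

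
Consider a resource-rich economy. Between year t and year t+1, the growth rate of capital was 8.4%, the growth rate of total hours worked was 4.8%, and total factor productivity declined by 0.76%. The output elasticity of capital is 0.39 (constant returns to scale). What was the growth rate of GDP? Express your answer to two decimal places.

5.44%

Labor's share = 1 − 0.39 = 0.61.
Capital: 0.39 × 8.4 = 3.276 pp.
Total hours worked: 0.61 × 4.8 = 2.928 pp.
Output growth = -0.76 + 6.204 = 5.444%.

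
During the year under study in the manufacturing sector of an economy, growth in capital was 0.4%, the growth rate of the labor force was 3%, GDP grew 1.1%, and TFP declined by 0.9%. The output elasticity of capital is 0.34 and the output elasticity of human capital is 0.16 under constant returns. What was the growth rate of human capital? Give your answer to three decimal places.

Human capital grew 2.275%.

Labor's share = 1 − 0.34 − 0.16 = 0.5.
gY = gA + 0.34×0.4 + 0.5×3 + 0.16×g.
0.16×g = 1.1 + 0.9 − 1.636 = 0.364.
g = 0.364 / 0.16 = 2.275%.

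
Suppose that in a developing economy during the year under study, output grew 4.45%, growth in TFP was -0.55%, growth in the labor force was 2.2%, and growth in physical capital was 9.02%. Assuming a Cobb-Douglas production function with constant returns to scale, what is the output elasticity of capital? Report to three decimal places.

0.411

gY = gA + α·gK + (1−α)·gL, so gY − gA − gL = α(gK − gL).
4.45 + 0.55 − 2.2 = α × (9.02 − 2.2).
2.8 = 6.82 α, so α = 0.41056.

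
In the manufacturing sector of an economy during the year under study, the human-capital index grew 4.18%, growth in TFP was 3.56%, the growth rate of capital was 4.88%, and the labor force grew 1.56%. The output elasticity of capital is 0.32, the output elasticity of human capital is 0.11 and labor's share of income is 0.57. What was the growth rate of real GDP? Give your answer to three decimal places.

Labor's share = 1 − 0.32 − 0.11 = 0.57.
Capital: 0.32 × 4.88 = 1.5616 pp.
The human-capital index: 0.11 × 4.18 = 0.4598 pp.
The labor force: 0.57 × 1.56 = 0.8892 pp.
Output growth = 3.56 + 2.9106 = 6.4706%.

Real GDP grew 6.471%.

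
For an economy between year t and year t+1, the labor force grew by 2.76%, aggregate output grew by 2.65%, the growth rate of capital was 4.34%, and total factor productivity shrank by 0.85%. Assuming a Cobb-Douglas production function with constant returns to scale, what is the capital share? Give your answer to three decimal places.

gY = gA + α·gK + (1−α)·gL, so gY − gA − gL = α(gK − gL).
2.65 + 0.85 − 2.76 = α × (4.34 − 2.76).
0.74 = 1.58 α, so α = 0.46835.

The capital share is 0.468.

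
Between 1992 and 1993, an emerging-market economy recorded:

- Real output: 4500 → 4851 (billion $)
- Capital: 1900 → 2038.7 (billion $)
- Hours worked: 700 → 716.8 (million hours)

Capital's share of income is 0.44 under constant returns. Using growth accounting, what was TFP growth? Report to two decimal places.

TFP grew 3.24%.

Real output growth = (4851 − 4500) / 4500 = 7.8%.
Capital growth = (2038.7 − 1900) / 1900 = 7.3%.
Hours worked growth = (716.8 − 700) / 700 = 2.4%.
Labor's share = 1 − 0.44 = 0.56.
Capital: 0.44 × 7.3 = 3.212 pp.
Hours worked: 0.56 × 2.4 = 1.344 pp.
TFP growth = 7.8 − 4.556 = 3.244%.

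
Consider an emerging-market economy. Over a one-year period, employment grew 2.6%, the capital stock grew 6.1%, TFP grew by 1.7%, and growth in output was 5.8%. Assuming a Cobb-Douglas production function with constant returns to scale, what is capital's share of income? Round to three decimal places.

gY = gA + α·gK + (1−α)·gL, so gY − gA − gL = α(gK − gL).
5.8 − 1.7 − 2.6 = α × (6.1 − 2.6).
1.5 = 3.5 α, so α = 0.42857.

0.429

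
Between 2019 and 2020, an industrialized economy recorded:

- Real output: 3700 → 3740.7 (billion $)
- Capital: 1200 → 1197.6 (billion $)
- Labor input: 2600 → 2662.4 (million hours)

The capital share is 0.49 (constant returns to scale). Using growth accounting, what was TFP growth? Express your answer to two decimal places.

-0.03%

Real output growth = (3740.7 − 3700) / 3700 = 1.1%.
Capital growth = (1197.6 − 1200) / 1200 = -0.2%.
Labor input growth = (2662.4 − 2600) / 2600 = 2.4%.
Labor's share = 1 − 0.49 = 0.51.
Capital: 0.49 × (-0.2) = -0.098 pp.
Labor input: 0.51 × 2.4 = 1.224 pp.
TFP growth = 1.1 − 1.126 = -0.026%.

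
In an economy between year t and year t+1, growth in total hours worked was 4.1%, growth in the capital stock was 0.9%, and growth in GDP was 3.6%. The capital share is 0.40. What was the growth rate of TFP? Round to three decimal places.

TFP growth was 0.780%.

Labor's share = 1 − 0.4 = 0.6.
The capital stock: 0.4 × 0.9 = 0.36 pp.
Total hours worked: 0.6 × 4.1 = 2.46 pp.
TFP growth = 3.6 − 2.82 = 0.78%.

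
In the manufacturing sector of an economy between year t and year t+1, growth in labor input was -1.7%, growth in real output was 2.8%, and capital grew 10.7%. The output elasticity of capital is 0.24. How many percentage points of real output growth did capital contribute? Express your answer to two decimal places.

Contribution = share × growth = 0.24 × 10.7 = 2.568 pp.

2.57 pp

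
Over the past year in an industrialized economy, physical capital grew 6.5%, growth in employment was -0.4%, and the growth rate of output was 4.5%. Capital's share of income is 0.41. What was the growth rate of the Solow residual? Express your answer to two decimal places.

2.07%

Labor's share = 1 − 0.41 = 0.59.
Physical capital: 0.41 × 6.5 = 2.665 pp.
Employment: 0.59 × (-0.4) = -0.236 pp.
TFP growth = 4.5 − 2.429 = 2.071%.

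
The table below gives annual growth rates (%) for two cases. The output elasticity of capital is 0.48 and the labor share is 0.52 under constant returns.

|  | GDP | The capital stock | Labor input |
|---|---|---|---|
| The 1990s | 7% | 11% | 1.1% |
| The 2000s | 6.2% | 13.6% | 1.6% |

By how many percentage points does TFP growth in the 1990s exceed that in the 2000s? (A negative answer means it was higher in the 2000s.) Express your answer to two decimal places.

Labor's share = 1 − 0.48 = 0.52.
The 1990s: TFP = 7 − 5.28 − 0.572 = 1.148%.
The 2000s: TFP = 6.2 − 6.528 − 0.832 = -1.16%.
Difference = 1.148 − (-1.16) = 2.308 pp.

2.31 percentage points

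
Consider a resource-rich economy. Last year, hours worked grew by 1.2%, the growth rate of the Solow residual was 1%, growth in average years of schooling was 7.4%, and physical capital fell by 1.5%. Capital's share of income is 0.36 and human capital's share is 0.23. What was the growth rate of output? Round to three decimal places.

2.654%

Labor's share = 1 − 0.36 − 0.23 = 0.41.
Physical capital: 0.36 × (-1.5) = -0.54 pp.
Average years of schooling: 0.23 × 7.4 = 1.702 pp.
Hours worked: 0.41 × 1.2 = 0.492 pp.
Output growth = 1 + 1.654 = 2.654%.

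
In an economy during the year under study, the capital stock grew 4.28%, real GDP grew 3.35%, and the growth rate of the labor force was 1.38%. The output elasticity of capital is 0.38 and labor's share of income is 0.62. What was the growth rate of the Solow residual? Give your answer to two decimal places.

Labor's share = 1 − 0.38 = 0.62.
The capital stock: 0.38 × 4.28 = 1.6264 pp.
The labor force: 0.62 × 1.38 = 0.8556 pp.
TFP growth = 3.35 − 2.482 = 0.868%.

0.87%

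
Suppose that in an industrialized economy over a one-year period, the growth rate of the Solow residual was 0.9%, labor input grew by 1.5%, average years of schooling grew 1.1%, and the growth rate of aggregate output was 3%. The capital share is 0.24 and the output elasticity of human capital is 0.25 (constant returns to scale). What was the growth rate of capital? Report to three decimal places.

Labor's share = 1 − 0.24 − 0.25 = 0.51.
gY = gA + 0.25×1.1 + 0.51×1.5 + 0.24×g.
0.24×g = 3 − 0.9 − 1.04 = 1.06.
g = 1.06 / 0.24 = 4.41667%.

4.417%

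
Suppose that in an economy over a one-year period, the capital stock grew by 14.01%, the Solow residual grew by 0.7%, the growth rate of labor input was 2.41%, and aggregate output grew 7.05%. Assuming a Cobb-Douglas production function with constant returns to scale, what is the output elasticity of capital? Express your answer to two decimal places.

gY = gA + α·gK + (1−α)·gL, so gY − gA − gL = α(gK − gL).
7.05 − 0.7 − 2.41 = α × (14.01 − 2.41).
3.94 = 11.6 α, so α = 0.3397.

The output elasticity of capital is 0.34.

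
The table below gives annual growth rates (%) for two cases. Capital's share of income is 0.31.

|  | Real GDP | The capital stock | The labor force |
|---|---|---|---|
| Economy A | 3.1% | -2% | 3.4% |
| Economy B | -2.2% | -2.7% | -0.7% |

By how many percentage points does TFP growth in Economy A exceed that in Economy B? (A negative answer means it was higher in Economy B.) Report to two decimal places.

Labor's share = 1 − 0.31 = 0.69.
Economy A: TFP = 3.1 + 0.62 − 2.346 = 1.374%.
Economy B: TFP = -2.2 + 0.837 + 0.483 = -0.88%.
Difference = 1.374 − (-0.88) = 2.254 pp.

2.25 percentage points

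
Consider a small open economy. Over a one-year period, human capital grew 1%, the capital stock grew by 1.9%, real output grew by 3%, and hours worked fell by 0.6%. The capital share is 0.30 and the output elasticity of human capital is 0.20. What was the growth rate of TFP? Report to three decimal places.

TFP growth was 2.530%.

Labor's share = 1 − 0.3 − 0.2 = 0.5.
The capital stock: 0.3 × 1.9 = 0.57 pp.
Human capital: 0.2 × 1 = 0.2 pp.
Hours worked: 0.5 × (-0.6) = -0.3 pp.
TFP growth = 3 − 0.47 = 2.53%.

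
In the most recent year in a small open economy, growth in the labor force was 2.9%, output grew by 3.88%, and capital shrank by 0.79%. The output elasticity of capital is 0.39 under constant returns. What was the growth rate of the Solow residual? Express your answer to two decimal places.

The Solow residual growth was 2.42%.

Labor's share = 1 − 0.39 = 0.61.
Capital: 0.39 × (-0.79) = -0.3081 pp.
The labor force: 0.61 × 2.9 = 1.769 pp.
TFP growth = 3.88 − 1.4609 = 2.4191%.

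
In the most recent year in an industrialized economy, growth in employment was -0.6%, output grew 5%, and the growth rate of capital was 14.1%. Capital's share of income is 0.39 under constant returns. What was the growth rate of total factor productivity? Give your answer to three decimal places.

-0.133%

Labor's share = 1 − 0.39 = 0.61.
Capital: 0.39 × 14.1 = 5.499 pp.
Employment: 0.61 × (-0.6) = -0.366 pp.
TFP growth = 5 − 5.133 = -0.133%.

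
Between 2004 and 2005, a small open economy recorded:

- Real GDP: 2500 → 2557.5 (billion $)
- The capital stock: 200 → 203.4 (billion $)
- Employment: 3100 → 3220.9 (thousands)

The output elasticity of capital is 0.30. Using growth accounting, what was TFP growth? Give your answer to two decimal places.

-0.94%

Real GDP growth = (2557.5 − 2500) / 2500 = 2.3%.
The capital stock growth = (203.4 − 200) / 200 = 1.7%.
Employment growth = (3220.9 − 3100) / 3100 = 3.9%.
Labor's share = 1 − 0.3 = 0.7.
The capital stock: 0.3 × 1.7 = 0.51 pp.
Employment: 0.7 × 3.9 = 2.73 pp.
TFP growth = 2.3 − 3.24 = -0.94%.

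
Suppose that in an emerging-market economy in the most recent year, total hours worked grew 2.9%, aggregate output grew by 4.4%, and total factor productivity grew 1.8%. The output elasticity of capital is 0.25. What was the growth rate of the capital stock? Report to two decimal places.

Labor's share = 1 − 0.25 = 0.75.
gY = gA + 0.75×2.9 + 0.25×g.
0.25×g = 4.4 − 1.8 − 2.175 = 0.425.
g = 0.425 / 0.25 = 1.7%.

1.70%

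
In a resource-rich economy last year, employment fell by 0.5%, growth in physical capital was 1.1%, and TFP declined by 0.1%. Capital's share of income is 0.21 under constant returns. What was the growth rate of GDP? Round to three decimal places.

Labor's share = 1 − 0.21 = 0.79.
Physical capital: 0.21 × 1.1 = 0.231 pp.
Employment: 0.79 × (-0.5) = -0.395 pp.
Output growth = -0.1 + (-0.164) = -0.264%.

-0.264%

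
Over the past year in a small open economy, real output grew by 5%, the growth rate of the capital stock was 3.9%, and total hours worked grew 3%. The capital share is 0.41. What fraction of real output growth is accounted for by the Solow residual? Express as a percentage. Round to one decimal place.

Labor's share = 1 − 0.41 = 0.59.
The capital stock: 0.41 × 3.9 = 1.599 pp.
Total hours worked: 0.59 × 3 = 1.77 pp.
TFP growth = 5 − 3.369 = 1.631%.
TFP share of growth = 1.631 / 5 × 100 = 32.62%.

32.6%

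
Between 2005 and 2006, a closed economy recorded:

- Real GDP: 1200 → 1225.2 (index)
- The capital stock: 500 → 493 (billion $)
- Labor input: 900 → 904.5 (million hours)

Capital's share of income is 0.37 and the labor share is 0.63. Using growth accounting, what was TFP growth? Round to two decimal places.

2.30%

Real GDP growth = (1225.2 − 1200) / 1200 = 2.1%.
The capital stock growth = (493 − 500) / 500 = -1.4%.
Labor input growth = (904.5 − 900) / 900 = 0.5%.
Labor's share = 1 − 0.37 = 0.63.
The capital stock: 0.37 × (-1.4) = -0.518 pp.
Labor input: 0.63 × 0.5 = 0.315 pp.
TFP growth = 2.1 + 0.203 = 2.303%.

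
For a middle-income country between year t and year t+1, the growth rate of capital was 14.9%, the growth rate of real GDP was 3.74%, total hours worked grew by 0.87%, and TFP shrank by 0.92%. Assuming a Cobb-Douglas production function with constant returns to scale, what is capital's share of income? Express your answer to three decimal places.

gY = gA + α·gK + (1−α)·gL, so gY − gA − gL = α(gK − gL).
3.74 + 0.92 − 0.87 = α × (14.9 − 0.87).
3.79 = 14.03 α, so α = 0.27014.

Capital's share of income is 0.270.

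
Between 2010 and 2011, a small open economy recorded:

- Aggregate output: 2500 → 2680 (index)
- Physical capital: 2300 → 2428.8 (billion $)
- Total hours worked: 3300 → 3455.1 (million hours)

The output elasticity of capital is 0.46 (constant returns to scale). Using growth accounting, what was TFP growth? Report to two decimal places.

Aggregate output growth = (2680 − 2500) / 2500 = 7.2%.
Physical capital growth = (2428.8 − 2300) / 2300 = 5.6%.
Total hours worked growth = (3455.1 − 3300) / 3300 = 4.7%.
Labor's share = 1 − 0.46 = 0.54.
Physical capital: 0.46 × 5.6 = 2.576 pp.
Total hours worked: 0.54 × 4.7 = 2.538 pp.
TFP growth = 7.2 − 5.114 = 2.086%.

2.09%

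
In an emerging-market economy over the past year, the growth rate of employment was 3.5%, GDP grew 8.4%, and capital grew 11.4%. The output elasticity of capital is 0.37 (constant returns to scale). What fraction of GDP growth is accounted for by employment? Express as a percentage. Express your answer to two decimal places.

Employment accounted for 26.25% of growth.

Labor's share = 1 − 0.37 = 0.63.
Employment contributed 0.63 × 3.5 = 2.205 pp.
Share of growth = 2.205 / 8.4 × 100 = 26.25%.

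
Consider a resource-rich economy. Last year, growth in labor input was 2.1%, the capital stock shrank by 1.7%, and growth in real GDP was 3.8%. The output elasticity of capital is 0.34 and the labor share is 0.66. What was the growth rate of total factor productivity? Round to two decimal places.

2.99%

Labor's share = 1 − 0.34 = 0.66.
The capital stock: 0.34 × (-1.7) = -0.578 pp.
Labor input: 0.66 × 2.1 = 1.386 pp.
TFP growth = 3.8 − 0.808 = 2.992%.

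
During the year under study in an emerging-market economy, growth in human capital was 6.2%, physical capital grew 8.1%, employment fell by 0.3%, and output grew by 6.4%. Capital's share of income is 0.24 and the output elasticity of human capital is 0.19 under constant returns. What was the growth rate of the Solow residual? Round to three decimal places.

Labor's share = 1 − 0.24 − 0.19 = 0.57.
Physical capital: 0.24 × 8.1 = 1.944 pp.
Human capital: 0.19 × 6.2 = 1.178 pp.
Employment: 0.57 × (-0.3) = -0.171 pp.
TFP growth = 6.4 − 2.951 = 3.449%.

The Solow residual grew 3.449%.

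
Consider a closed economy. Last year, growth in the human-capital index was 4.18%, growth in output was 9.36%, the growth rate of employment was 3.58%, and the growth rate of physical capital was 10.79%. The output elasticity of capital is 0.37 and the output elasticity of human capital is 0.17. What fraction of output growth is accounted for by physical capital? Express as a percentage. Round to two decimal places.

42.65%

Physical capital contributed 0.37 × 10.79 = 3.9923 pp.
Share of growth = 3.9923 / 9.36 × 100 = 42.6528%.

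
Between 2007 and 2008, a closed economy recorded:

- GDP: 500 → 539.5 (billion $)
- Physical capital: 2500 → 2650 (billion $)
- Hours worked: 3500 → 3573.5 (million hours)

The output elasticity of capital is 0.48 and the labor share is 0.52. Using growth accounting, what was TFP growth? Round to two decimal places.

GDP growth = (539.5 − 500) / 500 = 7.9%.
Physical capital growth = (2650 − 2500) / 2500 = 6%.
Hours worked growth = (3573.5 − 3500) / 3500 = 2.1%.
Labor's share = 1 − 0.48 = 0.52.
Physical capital: 0.48 × 6 = 2.88 pp.
Hours worked: 0.52 × 2.1 = 1.092 pp.
TFP growth = 7.9 − 3.972 = 3.928%.

3.93%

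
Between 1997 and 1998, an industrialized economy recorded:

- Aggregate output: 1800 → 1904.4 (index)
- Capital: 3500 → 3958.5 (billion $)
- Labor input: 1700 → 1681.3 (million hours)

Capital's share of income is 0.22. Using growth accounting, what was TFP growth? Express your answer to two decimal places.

Aggregate output growth = (1904.4 − 1800) / 1800 = 5.8%.
Capital growth = (3958.5 − 3500) / 3500 = 13.1%.
Labor input growth = (1681.3 − 1700) / 1700 = -1.1%.
Labor's share = 1 − 0.22 = 0.78.
Capital: 0.22 × 13.1 = 2.882 pp.
Labor input: 0.78 × (-1.1) = -0.858 pp.
TFP growth = 5.8 − 2.024 = 3.776%.

3.78%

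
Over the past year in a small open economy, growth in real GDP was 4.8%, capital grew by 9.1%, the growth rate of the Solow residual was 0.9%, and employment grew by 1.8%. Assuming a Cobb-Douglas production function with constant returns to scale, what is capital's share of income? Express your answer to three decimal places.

0.288

gY = gA + α·gK + (1−α)·gL, so gY − gA − gL = α(gK − gL).
4.8 − 0.9 − 1.8 = α × (9.1 − 1.8).
2.1 = 7.3 α, so α = 0.28767.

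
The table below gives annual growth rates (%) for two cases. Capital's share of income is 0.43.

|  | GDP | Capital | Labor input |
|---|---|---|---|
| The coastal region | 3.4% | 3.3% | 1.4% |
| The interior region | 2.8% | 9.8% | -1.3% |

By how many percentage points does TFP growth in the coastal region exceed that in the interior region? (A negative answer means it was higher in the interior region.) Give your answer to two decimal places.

Labor's share = 1 − 0.43 = 0.57.
The coastal region: TFP = 3.4 − 1.419 − 0.798 = 1.183%.
The interior region: TFP = 2.8 − 4.214 + 0.741 = -0.673%.
Difference = 1.183 − (-0.673) = 1.856 pp.

1.86 percentage points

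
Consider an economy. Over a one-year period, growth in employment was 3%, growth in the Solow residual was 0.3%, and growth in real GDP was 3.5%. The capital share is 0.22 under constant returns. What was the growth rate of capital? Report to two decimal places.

Capital grew 3.91%.

Labor's share = 1 − 0.22 = 0.78.
gY = gA + 0.78×3 + 0.22×g.
0.22×g = 3.5 − 0.3 − 2.34 = 0.86.
g = 0.86 / 0.22 = 3.9091%.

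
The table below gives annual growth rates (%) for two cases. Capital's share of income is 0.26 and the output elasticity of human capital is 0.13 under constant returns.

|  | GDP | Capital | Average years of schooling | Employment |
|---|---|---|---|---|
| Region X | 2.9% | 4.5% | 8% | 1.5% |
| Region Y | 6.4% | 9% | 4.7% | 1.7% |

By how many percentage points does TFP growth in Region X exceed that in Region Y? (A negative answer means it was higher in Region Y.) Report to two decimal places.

-2.64 percentage points

Labor's share = 1 − 0.26 − 0.13 = 0.61.
Region X: TFP = 2.9 − 1.17 − 1.04 − 0.915 = -0.225%.
Region Y: TFP = 6.4 − 2.34 − 0.611 − 1.037 = 2.412%.
Difference = -0.225 − (2.412) = -2.637 pp.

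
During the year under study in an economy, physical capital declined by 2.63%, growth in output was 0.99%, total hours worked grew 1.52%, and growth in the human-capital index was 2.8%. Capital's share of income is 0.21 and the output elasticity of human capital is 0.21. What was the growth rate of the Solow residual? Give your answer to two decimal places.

0.07%

Labor's share = 1 − 0.21 − 0.21 = 0.58.
Physical capital: 0.21 × (-2.63) = -0.5523 pp.
The human-capital index: 0.21 × 2.8 = 0.588 pp.
Total hours worked: 0.58 × 1.52 = 0.8816 pp.
TFP growth = 0.99 − 0.9173 = 0.0727%.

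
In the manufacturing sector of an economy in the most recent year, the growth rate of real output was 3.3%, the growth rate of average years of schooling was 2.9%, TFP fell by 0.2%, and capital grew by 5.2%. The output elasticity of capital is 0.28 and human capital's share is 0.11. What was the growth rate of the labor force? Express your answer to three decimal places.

The labor force growth was 2.828%.

Labor's share = 1 − 0.28 − 0.11 = 0.61.
gY = gA + 0.28×5.2 + 0.11×2.9 + 0.61×g.
0.61×g = 3.3 + 0.2 − 1.775 = 1.725.
g = 1.725 / 0.61 = 2.82787%.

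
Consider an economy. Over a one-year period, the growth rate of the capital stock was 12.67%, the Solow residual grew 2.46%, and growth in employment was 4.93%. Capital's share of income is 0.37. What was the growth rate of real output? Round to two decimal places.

10.25%

Labor's share = 1 − 0.37 = 0.63.
The capital stock: 0.37 × 12.67 = 4.6879 pp.
Employment: 0.63 × 4.93 = 3.1059 pp.
Output growth = 2.46 + 7.7938 = 10.2538%.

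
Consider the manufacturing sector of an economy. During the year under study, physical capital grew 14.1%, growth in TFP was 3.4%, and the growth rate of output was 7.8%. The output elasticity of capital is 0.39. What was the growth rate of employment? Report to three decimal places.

-1.802%

Labor's share = 1 − 0.39 = 0.61.
gY = gA + 0.39×14.1 + 0.61×g.
0.61×g = 7.8 − 3.4 − 5.499 = -1.099.
g = -1.099 / 0.61 = -1.80164%.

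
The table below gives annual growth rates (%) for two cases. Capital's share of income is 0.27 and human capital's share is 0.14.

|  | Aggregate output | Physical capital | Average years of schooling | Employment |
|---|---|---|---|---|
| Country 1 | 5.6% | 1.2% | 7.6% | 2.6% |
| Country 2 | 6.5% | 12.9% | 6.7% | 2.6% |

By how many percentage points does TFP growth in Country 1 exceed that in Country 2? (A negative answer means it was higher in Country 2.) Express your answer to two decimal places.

2.13 percentage points

Labor's share = 1 − 0.27 − 0.14 = 0.59.
Country 1: TFP = 5.6 − 0.324 − 1.064 − 1.534 = 2.678%.
Country 2: TFP = 6.5 − 3.483 − 0.938 − 1.534 = 0.545%.
Difference = 2.678 − (0.545) = 2.133 pp.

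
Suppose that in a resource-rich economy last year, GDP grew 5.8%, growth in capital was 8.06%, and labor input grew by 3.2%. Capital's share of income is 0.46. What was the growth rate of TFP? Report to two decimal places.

0.36%

Labor's share = 1 − 0.46 = 0.54.
Capital: 0.46 × 8.06 = 3.7076 pp.
Labor input: 0.54 × 3.2 = 1.728 pp.
TFP growth = 5.8 − 5.4356 = 0.3644%.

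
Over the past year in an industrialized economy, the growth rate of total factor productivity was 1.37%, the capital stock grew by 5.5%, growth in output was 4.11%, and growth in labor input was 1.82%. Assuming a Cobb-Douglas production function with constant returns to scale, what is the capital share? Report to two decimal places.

α = 0.25

gY = gA + α·gK + (1−α)·gL, so gY − gA − gL = α(gK − gL).
4.11 − 1.37 − 1.82 = α × (5.5 − 1.82).
0.92 = 3.68 α, so α = 0.25.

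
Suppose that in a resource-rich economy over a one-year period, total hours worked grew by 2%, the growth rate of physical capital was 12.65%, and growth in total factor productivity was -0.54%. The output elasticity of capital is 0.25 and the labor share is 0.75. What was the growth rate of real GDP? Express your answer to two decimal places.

4.12%

Labor's share = 1 − 0.25 = 0.75.
Physical capital: 0.25 × 12.65 = 3.1625 pp.
Total hours worked: 0.75 × 2 = 1.5 pp.
Output growth = -0.54 + 4.6625 = 4.1225%.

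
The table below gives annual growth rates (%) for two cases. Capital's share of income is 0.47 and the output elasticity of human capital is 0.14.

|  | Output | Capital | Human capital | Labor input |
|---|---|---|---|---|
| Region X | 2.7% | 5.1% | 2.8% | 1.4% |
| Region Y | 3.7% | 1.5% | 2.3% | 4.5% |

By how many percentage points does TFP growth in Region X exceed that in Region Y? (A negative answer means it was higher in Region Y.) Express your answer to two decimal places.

-1.55 percentage points

Labor's share = 1 − 0.47 − 0.14 = 0.39.
Region X: TFP = 2.7 − 2.397 − 0.392 − 0.546 = -0.635%.
Region Y: TFP = 3.7 − 0.705 − 0.322 − 1.755 = 0.918%.
Difference = -0.635 − (0.918) = -1.553 pp.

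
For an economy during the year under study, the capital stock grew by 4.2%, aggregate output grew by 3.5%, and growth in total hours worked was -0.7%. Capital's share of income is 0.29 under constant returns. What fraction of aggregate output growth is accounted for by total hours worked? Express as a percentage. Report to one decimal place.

-14.2%

Labor's share = 1 − 0.29 = 0.71.
Total hours worked contributed 0.71 × (-0.7) = -0.497 pp.
Share of growth = -0.497 / 3.5 × 100 = -14.2%.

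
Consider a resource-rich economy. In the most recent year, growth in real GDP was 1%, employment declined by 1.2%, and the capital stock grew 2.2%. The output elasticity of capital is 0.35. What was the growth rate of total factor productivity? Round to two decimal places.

Labor's share = 1 − 0.35 = 0.65.
The capital stock: 0.35 × 2.2 = 0.77 pp.
Employment: 0.65 × (-1.2) = -0.78 pp.
TFP growth = 1 + 0.01 = 1.01%.

Total factor productivity grew 1.01%.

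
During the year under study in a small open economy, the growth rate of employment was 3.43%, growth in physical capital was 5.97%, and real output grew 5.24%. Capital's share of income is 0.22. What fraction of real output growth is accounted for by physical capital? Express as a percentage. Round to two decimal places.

25.06%

Physical capital contributed 0.22 × 5.97 = 1.3134 pp.
Share of growth = 1.3134 / 5.24 × 100 = 25.0649%.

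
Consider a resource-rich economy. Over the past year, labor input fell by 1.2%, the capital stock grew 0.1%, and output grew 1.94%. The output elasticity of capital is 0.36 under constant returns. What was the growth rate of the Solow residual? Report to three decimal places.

2.672%

Labor's share = 1 − 0.36 = 0.64.
The capital stock: 0.36 × 0.1 = 0.036 pp.
Labor input: 0.64 × (-1.2) = -0.768 pp.
TFP growth = 1.94 + 0.732 = 2.672%.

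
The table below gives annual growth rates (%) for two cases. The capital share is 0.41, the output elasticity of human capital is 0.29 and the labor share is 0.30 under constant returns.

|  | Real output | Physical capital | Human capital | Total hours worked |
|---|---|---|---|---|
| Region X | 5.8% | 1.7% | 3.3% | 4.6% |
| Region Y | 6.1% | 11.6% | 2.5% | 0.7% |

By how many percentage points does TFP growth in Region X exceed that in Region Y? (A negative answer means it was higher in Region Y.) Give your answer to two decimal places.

2.36 percentage points

Labor's share = 1 − 0.41 − 0.29 = 0.3.
Region X: TFP = 5.8 − 0.697 − 0.957 − 1.38 = 2.766%.
Region Y: TFP = 6.1 − 4.756 − 0.725 − 0.21 = 0.409%.
Difference = 2.766 − (0.409) = 2.357 pp.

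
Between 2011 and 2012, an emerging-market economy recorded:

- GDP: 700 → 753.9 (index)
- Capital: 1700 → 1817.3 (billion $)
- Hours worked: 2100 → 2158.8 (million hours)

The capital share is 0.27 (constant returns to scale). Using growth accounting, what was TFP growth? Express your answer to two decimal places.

GDP growth = (753.9 − 700) / 700 = 7.7%.
Capital growth = (1817.3 − 1700) / 1700 = 6.9%.
Hours worked growth = (2158.8 − 2100) / 2100 = 2.8%.
Labor's share = 1 − 0.27 = 0.73.
Capital: 0.27 × 6.9 = 1.863 pp.
Hours worked: 0.73 × 2.8 = 2.044 pp.
TFP growth = 7.7 − 3.907 = 3.793%.

TFP growth was 3.79%.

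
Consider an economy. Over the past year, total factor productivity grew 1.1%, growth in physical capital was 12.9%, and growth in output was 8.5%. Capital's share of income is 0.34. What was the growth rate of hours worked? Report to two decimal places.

Labor's share = 1 − 0.34 = 0.66.
gY = gA + 0.34×12.9 + 0.66×g.
0.66×g = 8.5 − 1.1 − 4.386 = 3.014.
g = 3.014 / 0.66 = 4.5667%.

4.57%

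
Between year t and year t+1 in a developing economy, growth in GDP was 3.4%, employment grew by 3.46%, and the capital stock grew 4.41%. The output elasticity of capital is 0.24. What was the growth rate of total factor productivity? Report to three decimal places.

Labor's share = 1 − 0.24 = 0.76.
The capital stock: 0.24 × 4.41 = 1.0584 pp.
Employment: 0.76 × 3.46 = 2.6296 pp.
TFP growth = 3.4 − 3.688 = -0.288%.

-0.288%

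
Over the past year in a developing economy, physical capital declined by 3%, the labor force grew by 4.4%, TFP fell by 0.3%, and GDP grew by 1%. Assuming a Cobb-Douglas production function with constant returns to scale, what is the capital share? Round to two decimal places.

0.42

gY = gA + α·gK + (1−α)·gL, so gY − gA − gL = α(gK − gL).
1 + 0.3 − 4.4 = α × (-3 − 4.4).
-3.1 = -7.4 α, so α = 0.4189.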